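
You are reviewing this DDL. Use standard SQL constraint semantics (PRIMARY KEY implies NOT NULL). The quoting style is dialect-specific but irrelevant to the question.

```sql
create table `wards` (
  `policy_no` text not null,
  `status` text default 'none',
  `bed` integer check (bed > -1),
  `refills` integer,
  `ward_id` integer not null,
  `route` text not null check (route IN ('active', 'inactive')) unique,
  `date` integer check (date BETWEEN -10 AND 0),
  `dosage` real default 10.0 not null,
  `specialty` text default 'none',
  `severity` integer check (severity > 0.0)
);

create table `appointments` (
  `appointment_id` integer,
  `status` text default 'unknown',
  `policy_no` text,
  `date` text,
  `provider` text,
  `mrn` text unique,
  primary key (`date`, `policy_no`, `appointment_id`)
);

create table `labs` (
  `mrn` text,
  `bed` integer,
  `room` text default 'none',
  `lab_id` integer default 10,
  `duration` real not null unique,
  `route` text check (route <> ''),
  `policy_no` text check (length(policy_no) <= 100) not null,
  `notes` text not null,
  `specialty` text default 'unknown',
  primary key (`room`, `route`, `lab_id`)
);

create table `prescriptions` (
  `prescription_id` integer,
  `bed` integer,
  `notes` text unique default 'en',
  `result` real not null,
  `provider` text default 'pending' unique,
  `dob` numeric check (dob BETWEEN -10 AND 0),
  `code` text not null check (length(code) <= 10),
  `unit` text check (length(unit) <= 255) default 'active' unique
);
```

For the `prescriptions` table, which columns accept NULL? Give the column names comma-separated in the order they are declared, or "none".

prescription_id, bed, notes, provider, dob, unit

- prescription_id: no NOT NULL constraint applies → nullable.
- bed: no NOT NULL constraint applies → nullable.
- notes: UNIQUE does not imply NOT NULL → nullable.
- result: declared NOT NULL → not nullable.
- provider: UNIQUE does not imply NOT NULL → nullable.
- dob: CHECK does not forbid NULL (a CHECK constraint passes when its expression is NULL) → nullable.
- code: declared NOT NULL → not nullable.
- unit: CHECK does not forbid NULL (a CHECK constraint passes when its expression is NULL) → nullable.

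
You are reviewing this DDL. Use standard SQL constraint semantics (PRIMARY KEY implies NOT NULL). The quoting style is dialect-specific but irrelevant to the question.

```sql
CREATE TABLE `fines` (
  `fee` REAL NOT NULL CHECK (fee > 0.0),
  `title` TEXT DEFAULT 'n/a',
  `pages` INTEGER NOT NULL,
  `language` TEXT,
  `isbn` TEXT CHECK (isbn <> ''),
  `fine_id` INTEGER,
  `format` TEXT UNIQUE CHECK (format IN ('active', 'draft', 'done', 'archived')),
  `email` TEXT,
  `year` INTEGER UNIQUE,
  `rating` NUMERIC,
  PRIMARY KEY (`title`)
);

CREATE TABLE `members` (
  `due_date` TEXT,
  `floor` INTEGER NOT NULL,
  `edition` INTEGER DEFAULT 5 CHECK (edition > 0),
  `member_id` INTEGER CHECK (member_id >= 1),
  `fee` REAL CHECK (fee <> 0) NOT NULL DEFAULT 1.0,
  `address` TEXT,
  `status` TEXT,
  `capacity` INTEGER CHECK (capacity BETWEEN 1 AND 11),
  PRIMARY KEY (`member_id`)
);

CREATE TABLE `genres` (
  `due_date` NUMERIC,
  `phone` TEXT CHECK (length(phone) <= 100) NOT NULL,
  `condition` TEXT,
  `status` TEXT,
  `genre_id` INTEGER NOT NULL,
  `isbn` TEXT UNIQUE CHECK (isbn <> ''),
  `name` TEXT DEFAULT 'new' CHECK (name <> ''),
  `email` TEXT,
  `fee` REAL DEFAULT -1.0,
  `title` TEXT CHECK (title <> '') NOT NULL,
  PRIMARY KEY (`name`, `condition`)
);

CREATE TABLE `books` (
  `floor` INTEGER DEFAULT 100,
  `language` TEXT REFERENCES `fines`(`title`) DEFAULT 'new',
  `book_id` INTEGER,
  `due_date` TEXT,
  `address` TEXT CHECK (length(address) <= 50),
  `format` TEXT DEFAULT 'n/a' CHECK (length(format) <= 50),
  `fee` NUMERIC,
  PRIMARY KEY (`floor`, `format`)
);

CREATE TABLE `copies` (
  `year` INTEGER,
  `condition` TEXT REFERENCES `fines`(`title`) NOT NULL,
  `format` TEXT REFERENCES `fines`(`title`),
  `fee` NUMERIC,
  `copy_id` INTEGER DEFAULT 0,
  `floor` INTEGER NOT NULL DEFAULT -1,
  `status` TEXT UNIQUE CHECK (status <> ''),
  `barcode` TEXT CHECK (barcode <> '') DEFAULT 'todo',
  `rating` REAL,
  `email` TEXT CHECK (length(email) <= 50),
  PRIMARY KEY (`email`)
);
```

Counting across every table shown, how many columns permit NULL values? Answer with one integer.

fines: 7 nullable (language, isbn, fine_id, format, email, year, rating — PK (title) and explicit NOT NULL columns excluded).
members: 5 nullable (due_date, edition, address, status, capacity — PK (member_id) and explicit NOT NULL columns excluded).
genres: 5 nullable (due_date, status, isbn, email, fee — PK (name, condition) and explicit NOT NULL columns excluded).
books: 5 nullable (language, book_id, due_date, address, fee — PK (floor, format) and explicit NOT NULL columns excluded).
copies: 7 nullable (year, format, fee, copy_id, status, barcode, rating — PK (email) and explicit NOT NULL columns excluded).
Total: 7 + 5 + 5 + 5 + 7 = 29.

29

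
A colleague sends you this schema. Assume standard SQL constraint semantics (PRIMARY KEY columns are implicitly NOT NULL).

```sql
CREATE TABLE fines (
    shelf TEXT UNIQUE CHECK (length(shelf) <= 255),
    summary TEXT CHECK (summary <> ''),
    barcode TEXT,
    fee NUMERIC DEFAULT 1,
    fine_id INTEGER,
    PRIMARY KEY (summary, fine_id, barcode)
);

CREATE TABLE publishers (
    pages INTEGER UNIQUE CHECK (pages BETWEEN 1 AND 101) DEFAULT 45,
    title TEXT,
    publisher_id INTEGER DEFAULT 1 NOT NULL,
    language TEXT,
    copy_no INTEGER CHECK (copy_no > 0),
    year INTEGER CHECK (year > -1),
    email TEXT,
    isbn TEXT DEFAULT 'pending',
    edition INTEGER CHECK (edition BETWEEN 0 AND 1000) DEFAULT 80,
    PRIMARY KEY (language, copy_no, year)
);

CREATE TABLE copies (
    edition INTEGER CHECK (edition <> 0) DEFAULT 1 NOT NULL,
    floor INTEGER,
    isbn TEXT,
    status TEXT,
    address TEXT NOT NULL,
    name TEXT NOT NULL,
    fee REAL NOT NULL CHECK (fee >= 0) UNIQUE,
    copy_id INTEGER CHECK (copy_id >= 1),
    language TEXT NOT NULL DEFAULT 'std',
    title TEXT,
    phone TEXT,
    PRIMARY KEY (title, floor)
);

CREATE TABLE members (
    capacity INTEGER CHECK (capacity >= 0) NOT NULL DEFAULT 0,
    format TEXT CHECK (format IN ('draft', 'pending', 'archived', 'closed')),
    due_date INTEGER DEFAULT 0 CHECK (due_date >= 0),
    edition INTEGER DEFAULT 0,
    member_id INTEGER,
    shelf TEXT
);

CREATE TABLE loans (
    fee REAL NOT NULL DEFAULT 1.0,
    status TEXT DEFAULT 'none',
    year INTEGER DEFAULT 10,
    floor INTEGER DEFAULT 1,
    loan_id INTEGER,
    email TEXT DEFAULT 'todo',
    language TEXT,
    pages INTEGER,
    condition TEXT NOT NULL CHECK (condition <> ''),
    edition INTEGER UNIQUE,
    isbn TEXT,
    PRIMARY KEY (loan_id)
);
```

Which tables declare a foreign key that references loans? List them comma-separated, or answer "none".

none

No REFERENCES clause anywhere in the schema names loans.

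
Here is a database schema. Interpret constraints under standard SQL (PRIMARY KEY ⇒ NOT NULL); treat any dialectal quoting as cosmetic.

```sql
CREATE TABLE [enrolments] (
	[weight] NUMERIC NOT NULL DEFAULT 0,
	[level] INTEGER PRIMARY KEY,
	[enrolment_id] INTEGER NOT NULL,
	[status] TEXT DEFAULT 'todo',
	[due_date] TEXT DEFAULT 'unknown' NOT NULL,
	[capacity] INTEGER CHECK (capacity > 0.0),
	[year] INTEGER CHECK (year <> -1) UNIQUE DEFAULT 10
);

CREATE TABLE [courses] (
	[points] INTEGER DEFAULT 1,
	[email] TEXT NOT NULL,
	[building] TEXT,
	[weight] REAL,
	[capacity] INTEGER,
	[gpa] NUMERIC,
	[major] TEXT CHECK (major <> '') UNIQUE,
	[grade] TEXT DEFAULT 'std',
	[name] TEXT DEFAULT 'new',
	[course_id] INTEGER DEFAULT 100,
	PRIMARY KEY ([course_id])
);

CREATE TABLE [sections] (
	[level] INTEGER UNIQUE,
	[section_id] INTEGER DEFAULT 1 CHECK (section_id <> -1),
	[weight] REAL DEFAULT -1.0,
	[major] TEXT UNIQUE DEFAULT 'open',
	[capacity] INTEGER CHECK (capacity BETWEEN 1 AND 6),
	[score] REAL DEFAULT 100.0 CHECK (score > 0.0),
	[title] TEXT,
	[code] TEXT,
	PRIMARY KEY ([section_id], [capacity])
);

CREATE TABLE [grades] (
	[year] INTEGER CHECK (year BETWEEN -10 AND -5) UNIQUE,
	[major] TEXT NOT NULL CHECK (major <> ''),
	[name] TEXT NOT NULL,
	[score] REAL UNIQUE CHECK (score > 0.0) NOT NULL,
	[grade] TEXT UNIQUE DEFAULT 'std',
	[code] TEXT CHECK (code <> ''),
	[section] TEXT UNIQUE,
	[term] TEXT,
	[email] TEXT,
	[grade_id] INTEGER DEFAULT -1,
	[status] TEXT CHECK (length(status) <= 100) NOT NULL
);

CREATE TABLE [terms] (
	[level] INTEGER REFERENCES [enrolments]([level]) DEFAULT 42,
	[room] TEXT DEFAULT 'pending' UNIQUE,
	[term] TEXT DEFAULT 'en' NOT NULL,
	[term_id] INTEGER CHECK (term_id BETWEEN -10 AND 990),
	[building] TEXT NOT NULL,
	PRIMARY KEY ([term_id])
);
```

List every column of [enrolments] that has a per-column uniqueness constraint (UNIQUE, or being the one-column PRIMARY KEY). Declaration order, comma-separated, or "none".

- weight: no UNIQUE or single-column PK constraint.
- level: single-column PRIMARY KEY → unique.
- enrolment_id: no UNIQUE or single-column PK constraint.
- status: no UNIQUE or single-column PK constraint.
- due_date: no UNIQUE or single-column PK constraint.
- capacity: no UNIQUE or single-column PK constraint.
- year: declared UNIQUE → unique.

level, year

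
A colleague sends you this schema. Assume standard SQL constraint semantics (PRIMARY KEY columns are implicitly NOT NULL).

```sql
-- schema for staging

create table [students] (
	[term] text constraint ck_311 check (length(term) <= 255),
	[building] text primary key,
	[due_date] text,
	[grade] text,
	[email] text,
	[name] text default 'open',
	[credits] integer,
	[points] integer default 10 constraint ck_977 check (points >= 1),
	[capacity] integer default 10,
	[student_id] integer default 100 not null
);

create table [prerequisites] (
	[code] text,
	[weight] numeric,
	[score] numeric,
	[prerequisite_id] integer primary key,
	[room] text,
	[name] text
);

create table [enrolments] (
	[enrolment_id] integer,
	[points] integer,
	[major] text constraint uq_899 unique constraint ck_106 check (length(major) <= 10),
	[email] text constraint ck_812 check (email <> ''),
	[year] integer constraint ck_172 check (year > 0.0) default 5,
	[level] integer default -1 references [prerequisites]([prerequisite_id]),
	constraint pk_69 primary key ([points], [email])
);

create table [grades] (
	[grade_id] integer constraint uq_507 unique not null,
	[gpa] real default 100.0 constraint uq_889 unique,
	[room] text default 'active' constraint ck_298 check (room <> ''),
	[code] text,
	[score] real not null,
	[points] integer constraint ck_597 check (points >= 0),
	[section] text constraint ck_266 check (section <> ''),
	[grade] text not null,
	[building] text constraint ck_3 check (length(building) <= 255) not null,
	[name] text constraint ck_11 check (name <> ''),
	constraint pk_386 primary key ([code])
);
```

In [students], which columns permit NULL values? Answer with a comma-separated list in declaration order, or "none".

term, due_date, grade, email, name, credits, points, capacity

- term: CHECK does not forbid NULL (a CHECK constraint passes when its expression is NULL) → nullable.
- building: part of the PRIMARY KEY, which implies NOT NULL → not nullable.
- due_date: no NOT NULL constraint applies → nullable.
- grade: no NOT NULL constraint applies → nullable.
- email: no NOT NULL constraint applies → nullable.
- name: DEFAULT only fills an omitted column; an explicit NULL is still allowed → nullable.
- credits: no NOT NULL constraint applies → nullable.
- points: CHECK does not forbid NULL (a CHECK constraint passes when its expression is NULL) → nullable.
- capacity: DEFAULT only fills an omitted column; an explicit NULL is still allowed → nullable.
- student_id: declared NOT NULL → not nullable.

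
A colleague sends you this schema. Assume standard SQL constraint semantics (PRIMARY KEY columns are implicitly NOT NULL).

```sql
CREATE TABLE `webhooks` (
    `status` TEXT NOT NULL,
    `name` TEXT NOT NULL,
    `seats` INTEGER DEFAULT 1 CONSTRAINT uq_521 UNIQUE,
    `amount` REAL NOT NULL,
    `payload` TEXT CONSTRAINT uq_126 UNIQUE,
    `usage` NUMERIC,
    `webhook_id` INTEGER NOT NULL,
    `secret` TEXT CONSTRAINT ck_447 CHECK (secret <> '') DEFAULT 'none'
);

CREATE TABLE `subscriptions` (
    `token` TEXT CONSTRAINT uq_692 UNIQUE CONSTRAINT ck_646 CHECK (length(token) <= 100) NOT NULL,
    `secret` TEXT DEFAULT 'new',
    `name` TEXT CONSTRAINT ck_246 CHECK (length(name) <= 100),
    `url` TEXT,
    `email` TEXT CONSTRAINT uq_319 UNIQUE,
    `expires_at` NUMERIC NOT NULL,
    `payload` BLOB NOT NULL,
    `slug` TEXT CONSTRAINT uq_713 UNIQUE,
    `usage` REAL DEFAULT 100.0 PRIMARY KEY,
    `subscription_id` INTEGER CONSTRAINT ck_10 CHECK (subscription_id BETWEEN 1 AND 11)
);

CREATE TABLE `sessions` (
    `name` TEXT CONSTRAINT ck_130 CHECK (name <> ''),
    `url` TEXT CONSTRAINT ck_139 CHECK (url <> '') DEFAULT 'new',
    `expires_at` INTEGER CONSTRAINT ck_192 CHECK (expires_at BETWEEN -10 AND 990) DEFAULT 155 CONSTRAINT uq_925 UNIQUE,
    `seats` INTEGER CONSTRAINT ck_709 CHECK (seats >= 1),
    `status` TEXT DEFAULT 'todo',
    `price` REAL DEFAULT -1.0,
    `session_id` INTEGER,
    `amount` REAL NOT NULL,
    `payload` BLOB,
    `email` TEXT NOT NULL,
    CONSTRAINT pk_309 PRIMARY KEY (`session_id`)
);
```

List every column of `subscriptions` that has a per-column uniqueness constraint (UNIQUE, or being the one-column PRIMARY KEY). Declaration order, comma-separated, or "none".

token, email, slug, usage

- token: declared UNIQUE → unique.
- secret: no UNIQUE or single-column PK constraint.
- name: no UNIQUE or single-column PK constraint.
- url: no UNIQUE or single-column PK constraint.
- email: declared UNIQUE → unique.
- expires_at: no UNIQUE or single-column PK constraint.
- payload: no UNIQUE or single-column PK constraint.
- slug: declared UNIQUE → unique.
- usage: single-column PRIMARY KEY → unique.
- subscription_id: no UNIQUE or single-column PK constraint.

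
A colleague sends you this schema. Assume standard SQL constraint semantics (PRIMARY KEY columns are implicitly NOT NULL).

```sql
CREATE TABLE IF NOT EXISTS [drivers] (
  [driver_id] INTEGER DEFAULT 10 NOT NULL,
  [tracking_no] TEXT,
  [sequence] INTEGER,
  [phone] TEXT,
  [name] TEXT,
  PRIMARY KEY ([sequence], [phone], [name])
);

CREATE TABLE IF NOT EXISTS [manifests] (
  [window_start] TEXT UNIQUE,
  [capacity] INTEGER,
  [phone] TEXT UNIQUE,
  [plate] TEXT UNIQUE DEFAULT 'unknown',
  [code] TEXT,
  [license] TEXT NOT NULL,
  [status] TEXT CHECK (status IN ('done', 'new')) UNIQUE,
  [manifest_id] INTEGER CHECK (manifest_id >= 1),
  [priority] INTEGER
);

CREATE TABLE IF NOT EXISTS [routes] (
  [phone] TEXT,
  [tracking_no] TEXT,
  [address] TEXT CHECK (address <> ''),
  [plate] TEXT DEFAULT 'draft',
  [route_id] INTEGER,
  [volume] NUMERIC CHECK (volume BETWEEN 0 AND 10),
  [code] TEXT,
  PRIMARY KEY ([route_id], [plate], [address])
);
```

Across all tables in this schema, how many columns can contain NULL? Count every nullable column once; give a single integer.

13

drivers: 1 nullable (tracking_no — PK (sequence, phone, name) and explicit NOT NULL columns excluded).
manifests: 8 nullable (window_start, capacity, phone, plate, code, status, manifest_id, priority — PK none and explicit NOT NULL columns excluded).
routes: 4 nullable (phone, tracking_no, volume, code — PK (route_id, plate, address) and explicit NOT NULL columns excluded).
Total: 1 + 8 + 4 = 13.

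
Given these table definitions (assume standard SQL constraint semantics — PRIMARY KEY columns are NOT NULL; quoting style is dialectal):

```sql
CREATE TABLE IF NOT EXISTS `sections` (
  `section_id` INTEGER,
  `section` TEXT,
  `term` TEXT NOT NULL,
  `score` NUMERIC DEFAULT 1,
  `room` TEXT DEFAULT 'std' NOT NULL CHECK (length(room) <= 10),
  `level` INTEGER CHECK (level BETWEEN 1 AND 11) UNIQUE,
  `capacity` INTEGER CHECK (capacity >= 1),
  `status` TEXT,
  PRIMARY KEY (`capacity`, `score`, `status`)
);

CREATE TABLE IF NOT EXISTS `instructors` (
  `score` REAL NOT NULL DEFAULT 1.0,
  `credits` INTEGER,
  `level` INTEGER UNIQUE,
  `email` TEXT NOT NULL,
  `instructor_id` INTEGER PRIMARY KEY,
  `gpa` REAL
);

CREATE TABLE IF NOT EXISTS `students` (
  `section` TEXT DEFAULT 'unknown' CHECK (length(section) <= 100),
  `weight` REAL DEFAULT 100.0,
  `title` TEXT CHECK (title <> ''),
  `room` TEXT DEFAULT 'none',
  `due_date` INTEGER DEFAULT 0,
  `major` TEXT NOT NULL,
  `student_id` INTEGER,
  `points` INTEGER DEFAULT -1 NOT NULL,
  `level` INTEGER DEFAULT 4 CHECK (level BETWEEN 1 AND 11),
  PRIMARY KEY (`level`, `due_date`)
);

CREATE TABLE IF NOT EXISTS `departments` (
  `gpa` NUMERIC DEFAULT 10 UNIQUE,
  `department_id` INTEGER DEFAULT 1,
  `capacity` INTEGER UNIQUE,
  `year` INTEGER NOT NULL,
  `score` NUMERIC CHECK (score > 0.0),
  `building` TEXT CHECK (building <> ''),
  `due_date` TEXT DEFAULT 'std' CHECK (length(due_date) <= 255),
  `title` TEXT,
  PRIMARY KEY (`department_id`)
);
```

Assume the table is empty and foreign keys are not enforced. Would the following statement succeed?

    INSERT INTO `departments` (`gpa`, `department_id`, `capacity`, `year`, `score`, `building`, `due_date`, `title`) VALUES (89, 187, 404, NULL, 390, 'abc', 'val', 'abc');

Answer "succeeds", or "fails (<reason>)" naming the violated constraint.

fails (NOT NULL on year)

year is explicitly set to NULL, but year is declared NOT NULL.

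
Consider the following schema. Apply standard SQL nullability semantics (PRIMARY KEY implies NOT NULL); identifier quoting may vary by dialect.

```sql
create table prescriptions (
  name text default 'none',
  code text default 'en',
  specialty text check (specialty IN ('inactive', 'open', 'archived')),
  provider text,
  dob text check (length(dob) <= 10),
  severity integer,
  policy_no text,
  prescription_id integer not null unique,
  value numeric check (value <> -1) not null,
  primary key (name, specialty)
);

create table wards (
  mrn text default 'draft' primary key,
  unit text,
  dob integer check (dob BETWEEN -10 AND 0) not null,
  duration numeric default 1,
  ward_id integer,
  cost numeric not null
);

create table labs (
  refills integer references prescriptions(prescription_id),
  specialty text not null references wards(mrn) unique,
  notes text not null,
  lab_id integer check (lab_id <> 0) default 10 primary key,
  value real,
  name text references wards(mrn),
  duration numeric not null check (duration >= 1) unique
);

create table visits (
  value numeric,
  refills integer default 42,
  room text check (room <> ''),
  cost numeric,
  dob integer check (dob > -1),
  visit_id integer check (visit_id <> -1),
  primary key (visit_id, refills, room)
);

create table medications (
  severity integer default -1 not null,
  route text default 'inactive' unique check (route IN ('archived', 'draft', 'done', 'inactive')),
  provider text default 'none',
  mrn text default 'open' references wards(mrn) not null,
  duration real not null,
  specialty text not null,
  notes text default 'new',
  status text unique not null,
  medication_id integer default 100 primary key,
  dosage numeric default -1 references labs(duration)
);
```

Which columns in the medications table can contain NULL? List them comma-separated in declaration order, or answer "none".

route, provider, notes, dosage

- severity: declared NOT NULL → not nullable.
- route: CHECK does not forbid NULL (a CHECK constraint passes when its expression is NULL) → nullable.
- provider: DEFAULT only fills an omitted column; an explicit NULL is still allowed → nullable.
- mrn: declared NOT NULL → not nullable.
- duration: declared NOT NULL → not nullable.
- specialty: declared NOT NULL → not nullable.
- notes: DEFAULT only fills an omitted column; an explicit NULL is still allowed → nullable.
- status: declared NOT NULL → not nullable.
- medication_id: part of the PRIMARY KEY, which implies NOT NULL → not nullable.
- dosage: a foreign key column may be NULL unless separately constrained → nullable.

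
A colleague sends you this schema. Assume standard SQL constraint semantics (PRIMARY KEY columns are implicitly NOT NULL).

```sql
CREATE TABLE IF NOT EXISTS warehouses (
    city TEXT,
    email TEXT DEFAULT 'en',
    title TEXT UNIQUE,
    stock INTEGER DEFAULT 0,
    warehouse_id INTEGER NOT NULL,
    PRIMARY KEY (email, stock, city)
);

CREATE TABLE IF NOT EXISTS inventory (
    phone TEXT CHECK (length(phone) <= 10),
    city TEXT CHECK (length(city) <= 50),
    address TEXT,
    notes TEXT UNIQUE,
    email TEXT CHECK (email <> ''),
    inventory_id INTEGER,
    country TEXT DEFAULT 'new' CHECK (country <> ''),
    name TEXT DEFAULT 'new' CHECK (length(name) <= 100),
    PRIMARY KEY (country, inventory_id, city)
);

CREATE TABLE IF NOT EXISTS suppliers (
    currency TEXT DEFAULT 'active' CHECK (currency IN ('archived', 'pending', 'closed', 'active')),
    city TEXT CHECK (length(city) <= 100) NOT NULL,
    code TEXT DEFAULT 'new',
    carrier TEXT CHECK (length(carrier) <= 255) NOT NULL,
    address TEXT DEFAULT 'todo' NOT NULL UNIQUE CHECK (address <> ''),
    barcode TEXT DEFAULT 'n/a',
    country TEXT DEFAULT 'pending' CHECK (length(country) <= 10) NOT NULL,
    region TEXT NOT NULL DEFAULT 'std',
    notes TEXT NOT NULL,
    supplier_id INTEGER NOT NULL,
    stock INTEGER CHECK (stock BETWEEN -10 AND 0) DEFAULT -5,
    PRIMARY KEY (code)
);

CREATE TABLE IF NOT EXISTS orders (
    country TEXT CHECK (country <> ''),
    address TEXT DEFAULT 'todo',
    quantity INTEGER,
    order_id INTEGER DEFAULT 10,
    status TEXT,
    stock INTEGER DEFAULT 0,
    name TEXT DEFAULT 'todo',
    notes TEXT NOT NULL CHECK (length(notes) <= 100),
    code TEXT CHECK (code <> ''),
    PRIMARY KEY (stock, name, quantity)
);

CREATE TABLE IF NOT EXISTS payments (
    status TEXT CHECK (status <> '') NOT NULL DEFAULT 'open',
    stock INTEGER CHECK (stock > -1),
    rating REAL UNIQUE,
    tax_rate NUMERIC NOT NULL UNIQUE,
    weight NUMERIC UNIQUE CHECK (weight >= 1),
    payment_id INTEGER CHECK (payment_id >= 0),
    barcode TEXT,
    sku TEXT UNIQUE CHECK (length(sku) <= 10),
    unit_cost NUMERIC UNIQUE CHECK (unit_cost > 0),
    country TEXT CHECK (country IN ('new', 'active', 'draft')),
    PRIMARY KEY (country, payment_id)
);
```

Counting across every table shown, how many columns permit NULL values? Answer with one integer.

warehouses: 1 nullable (title — PK (email, stock, city) and explicit NOT NULL columns excluded).
inventory: 5 nullable (phone, address, notes, email, name — PK (country, inventory_id, city) and explicit NOT NULL columns excluded).
suppliers: 3 nullable (currency, barcode, stock — PK (code) and explicit NOT NULL columns excluded).
orders: 5 nullable (country, address, order_id, status, code — PK (stock, name, quantity) and explicit NOT NULL columns excluded).
payments: 6 nullable (stock, rating, weight, barcode, sku, unit_cost — PK (country, payment_id) and explicit NOT NULL columns excluded).
Total: 1 + 5 + 3 + 5 + 6 = 20.

20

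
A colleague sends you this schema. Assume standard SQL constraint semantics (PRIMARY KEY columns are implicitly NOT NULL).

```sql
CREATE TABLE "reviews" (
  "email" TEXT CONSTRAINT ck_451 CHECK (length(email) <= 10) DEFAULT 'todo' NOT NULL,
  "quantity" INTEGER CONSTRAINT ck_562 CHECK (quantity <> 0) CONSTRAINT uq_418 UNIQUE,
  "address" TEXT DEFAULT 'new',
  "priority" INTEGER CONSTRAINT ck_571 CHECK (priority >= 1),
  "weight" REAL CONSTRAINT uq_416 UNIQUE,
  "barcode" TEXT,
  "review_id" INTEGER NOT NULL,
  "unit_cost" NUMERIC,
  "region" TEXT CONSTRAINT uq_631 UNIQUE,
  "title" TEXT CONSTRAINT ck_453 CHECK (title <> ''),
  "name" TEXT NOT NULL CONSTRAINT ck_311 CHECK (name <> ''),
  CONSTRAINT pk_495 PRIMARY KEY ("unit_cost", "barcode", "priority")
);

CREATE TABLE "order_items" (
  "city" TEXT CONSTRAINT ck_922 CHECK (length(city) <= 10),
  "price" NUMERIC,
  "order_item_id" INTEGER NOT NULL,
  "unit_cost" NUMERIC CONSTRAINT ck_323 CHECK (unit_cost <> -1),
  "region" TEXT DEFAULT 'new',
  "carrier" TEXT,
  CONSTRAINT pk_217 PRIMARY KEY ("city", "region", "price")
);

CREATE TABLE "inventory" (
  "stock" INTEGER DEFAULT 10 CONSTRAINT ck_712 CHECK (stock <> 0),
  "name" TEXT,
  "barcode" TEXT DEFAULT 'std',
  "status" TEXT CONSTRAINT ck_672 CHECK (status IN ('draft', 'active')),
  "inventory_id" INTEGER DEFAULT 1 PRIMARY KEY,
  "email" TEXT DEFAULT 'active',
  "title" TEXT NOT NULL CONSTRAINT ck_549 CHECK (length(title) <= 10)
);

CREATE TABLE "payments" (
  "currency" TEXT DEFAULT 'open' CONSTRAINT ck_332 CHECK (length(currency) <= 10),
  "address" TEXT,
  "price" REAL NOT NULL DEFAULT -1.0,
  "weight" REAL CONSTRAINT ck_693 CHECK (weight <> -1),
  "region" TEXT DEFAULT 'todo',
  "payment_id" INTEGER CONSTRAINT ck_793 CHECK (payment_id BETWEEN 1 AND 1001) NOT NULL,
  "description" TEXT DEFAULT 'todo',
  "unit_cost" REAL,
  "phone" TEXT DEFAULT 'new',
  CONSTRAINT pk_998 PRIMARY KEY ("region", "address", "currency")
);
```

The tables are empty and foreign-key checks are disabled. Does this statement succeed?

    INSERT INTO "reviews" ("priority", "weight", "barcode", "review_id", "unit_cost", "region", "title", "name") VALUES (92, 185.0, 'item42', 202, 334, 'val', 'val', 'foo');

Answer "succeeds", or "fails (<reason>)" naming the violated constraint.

succeeds

NOT NULL columns: barcode is supplied; email defaults to 'todo'; name is supplied; priority is supplied; review_id is supplied; unit_cost is supplied.
CHECK constraints: 92 satisfies (priority >= 1); 'val' satisfies (title <> ''); 'foo' satisfies (name <> '').
No constraint is violated.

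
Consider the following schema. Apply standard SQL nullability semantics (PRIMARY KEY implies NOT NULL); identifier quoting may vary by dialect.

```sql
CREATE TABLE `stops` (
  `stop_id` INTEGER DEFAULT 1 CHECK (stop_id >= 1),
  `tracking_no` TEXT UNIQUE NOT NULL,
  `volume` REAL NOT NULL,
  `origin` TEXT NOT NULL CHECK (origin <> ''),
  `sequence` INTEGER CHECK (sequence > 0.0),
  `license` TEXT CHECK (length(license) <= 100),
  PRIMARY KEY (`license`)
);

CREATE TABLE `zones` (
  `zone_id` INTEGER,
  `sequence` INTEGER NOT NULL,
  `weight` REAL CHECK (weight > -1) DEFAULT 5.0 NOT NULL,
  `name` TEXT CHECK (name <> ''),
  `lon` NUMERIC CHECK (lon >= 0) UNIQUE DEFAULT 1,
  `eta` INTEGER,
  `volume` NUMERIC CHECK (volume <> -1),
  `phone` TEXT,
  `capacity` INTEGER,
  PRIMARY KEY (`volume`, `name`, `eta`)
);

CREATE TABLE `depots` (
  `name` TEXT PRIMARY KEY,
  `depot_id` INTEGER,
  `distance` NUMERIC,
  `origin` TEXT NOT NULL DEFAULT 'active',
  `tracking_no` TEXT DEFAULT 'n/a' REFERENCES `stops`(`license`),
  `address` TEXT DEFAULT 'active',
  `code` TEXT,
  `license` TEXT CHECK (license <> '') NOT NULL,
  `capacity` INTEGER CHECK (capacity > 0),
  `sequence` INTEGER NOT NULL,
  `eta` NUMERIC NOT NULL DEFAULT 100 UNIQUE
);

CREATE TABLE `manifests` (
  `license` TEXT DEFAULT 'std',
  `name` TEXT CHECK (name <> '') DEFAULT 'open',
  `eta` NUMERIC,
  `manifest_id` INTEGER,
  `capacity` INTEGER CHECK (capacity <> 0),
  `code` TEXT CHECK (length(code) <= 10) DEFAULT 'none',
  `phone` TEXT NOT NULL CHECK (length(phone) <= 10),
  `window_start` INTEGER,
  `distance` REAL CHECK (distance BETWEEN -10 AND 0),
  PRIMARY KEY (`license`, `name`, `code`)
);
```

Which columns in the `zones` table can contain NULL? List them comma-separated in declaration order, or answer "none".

zone_id, lon, phone, capacity

- zone_id: no NOT NULL constraint applies → nullable.
- sequence: declared NOT NULL → not nullable.
- weight: declared NOT NULL → not nullable.
- name: part of the PRIMARY KEY, which implies NOT NULL → not nullable.
- lon: CHECK does not forbid NULL (a CHECK constraint passes when its expression is NULL) → nullable.
- eta: part of the PRIMARY KEY, which implies NOT NULL → not nullable.
- volume: part of the PRIMARY KEY, which implies NOT NULL → not nullable.
- phone: no NOT NULL constraint applies → nullable.
- capacity: no NOT NULL constraint applies → nullable.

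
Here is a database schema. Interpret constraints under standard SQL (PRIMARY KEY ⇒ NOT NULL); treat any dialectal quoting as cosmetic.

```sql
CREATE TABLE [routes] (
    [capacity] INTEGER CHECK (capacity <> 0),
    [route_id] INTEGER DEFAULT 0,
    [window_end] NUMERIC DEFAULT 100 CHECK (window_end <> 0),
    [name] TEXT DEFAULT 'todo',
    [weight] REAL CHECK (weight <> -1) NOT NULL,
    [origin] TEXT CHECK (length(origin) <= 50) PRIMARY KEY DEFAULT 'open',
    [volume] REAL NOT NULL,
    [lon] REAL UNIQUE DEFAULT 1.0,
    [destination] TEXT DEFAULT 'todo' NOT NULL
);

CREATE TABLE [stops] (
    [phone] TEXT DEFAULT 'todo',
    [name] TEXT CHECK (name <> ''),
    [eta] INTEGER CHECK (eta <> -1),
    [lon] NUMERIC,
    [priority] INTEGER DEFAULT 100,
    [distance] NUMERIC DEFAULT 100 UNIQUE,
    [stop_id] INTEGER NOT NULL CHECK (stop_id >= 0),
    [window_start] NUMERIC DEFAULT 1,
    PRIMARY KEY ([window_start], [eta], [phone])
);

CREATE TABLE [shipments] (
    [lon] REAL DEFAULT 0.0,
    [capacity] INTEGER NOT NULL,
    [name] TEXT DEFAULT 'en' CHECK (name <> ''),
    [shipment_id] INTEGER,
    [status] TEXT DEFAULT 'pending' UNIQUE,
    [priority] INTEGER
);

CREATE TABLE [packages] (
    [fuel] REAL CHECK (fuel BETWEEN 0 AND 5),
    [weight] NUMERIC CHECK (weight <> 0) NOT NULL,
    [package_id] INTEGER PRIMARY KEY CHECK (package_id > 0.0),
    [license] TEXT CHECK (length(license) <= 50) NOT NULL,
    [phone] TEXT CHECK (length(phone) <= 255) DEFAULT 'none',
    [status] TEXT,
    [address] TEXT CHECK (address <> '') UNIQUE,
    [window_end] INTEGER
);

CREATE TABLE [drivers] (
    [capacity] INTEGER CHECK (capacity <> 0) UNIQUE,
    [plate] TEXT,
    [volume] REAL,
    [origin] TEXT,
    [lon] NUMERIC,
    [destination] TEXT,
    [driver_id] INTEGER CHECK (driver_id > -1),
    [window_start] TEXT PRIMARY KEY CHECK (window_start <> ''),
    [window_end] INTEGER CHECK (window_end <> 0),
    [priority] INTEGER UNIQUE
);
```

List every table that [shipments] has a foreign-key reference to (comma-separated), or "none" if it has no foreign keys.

No column in shipments has a REFERENCES clause.

none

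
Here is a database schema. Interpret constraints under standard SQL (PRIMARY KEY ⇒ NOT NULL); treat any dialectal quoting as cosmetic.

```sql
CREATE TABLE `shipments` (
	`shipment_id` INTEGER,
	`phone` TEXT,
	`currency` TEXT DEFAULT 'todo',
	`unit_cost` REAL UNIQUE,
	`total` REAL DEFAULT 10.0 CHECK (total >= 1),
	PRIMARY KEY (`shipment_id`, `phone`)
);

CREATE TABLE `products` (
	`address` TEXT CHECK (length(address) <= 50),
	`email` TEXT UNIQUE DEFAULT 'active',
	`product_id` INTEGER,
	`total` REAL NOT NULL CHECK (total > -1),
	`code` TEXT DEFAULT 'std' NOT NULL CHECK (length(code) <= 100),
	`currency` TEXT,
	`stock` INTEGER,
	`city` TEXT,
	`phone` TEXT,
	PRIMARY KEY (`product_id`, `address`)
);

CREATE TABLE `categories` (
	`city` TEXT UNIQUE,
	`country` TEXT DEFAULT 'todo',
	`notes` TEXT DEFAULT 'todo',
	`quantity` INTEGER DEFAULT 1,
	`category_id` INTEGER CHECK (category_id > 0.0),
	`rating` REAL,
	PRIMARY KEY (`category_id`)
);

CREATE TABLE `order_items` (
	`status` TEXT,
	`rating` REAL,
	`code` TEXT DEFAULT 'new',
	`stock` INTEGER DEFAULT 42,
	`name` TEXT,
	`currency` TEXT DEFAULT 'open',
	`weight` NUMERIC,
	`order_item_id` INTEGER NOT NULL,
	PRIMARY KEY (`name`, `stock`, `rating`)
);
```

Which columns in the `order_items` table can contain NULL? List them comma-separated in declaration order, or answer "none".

- status: no NOT NULL constraint applies → nullable.
- rating: part of the PRIMARY KEY, which implies NOT NULL → not nullable.
- code: DEFAULT only fills an omitted column; an explicit NULL is still allowed → nullable.
- stock: part of the PRIMARY KEY, which implies NOT NULL → not nullable.
- name: part of the PRIMARY KEY, which implies NOT NULL → not nullable.
- currency: DEFAULT only fills an omitted column; an explicit NULL is still allowed → nullable.
- weight: no NOT NULL constraint applies → nullable.
- order_item_id: declared NOT NULL → not nullable.

status, code, currency, weight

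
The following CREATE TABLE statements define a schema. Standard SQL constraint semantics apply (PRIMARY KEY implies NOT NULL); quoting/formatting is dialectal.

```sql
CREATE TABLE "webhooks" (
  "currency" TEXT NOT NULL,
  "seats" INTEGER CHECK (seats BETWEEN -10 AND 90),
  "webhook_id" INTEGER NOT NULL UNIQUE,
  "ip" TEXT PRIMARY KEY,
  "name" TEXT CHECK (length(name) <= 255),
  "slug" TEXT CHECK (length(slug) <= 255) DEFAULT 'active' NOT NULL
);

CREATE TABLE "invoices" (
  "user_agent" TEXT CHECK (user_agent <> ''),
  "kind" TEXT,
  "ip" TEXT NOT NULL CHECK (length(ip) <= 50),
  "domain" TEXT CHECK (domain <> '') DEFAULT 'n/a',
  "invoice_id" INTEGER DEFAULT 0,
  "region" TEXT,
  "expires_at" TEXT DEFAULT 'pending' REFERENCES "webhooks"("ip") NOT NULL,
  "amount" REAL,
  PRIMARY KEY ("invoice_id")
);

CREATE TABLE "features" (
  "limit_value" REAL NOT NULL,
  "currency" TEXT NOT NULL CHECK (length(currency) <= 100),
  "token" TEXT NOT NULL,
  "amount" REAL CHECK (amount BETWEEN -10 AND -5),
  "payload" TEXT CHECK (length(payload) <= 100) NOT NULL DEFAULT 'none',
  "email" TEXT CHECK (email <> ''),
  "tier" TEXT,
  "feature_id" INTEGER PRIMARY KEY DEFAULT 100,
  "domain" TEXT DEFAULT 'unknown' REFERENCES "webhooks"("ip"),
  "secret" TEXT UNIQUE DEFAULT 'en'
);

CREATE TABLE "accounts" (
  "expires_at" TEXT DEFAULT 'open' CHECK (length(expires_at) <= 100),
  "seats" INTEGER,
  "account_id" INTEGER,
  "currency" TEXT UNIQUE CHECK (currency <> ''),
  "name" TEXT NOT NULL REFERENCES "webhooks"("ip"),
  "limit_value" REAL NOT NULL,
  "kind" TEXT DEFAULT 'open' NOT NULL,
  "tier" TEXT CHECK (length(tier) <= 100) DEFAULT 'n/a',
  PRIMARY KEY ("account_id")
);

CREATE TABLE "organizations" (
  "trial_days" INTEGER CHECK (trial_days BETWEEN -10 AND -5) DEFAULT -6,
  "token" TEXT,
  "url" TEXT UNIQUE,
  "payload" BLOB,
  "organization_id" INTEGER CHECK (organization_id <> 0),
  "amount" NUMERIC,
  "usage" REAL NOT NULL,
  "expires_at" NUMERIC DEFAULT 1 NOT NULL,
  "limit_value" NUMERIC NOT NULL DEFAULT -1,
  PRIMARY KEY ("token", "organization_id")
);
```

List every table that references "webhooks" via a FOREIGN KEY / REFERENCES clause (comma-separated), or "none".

- invoices.expires_at references webhooks(ip).
- features.domain references webhooks(ip).
- accounts.name references webhooks(ip).

invoices, features, accounts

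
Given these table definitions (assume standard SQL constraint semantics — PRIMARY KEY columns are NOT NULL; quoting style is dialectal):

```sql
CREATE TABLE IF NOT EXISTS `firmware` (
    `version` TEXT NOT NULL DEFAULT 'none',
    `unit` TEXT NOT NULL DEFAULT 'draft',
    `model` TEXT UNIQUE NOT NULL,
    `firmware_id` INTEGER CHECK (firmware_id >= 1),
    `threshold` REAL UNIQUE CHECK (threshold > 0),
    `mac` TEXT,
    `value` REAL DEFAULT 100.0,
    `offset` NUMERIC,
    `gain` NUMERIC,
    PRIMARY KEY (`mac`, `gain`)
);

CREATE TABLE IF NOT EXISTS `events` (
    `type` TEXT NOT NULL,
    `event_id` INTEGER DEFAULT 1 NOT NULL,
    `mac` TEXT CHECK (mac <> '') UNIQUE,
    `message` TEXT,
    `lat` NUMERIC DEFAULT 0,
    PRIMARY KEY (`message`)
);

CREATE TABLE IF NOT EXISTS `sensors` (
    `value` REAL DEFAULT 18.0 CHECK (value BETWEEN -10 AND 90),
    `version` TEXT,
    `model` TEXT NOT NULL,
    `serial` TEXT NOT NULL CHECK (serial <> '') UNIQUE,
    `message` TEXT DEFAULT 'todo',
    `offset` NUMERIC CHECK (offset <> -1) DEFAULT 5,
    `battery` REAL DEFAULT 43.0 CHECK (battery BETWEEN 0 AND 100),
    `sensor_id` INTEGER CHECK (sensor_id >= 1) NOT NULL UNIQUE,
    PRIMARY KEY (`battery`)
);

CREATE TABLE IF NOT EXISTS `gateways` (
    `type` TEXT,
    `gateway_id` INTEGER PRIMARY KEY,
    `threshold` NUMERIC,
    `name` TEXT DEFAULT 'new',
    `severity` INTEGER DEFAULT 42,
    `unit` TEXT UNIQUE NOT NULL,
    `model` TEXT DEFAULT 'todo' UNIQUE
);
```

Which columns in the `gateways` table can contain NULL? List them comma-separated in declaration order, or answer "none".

type, threshold, name, severity, model

- type: no NOT NULL constraint applies → nullable.
- gateway_id: part of the PRIMARY KEY, which implies NOT NULL → not nullable.
- threshold: no NOT NULL constraint applies → nullable.
- name: DEFAULT only fills an omitted column; an explicit NULL is still allowed → nullable.
- severity: DEFAULT only fills an omitted column; an explicit NULL is still allowed → nullable.
- unit: declared NOT NULL → not nullable.
- model: UNIQUE does not imply NOT NULL → nullable.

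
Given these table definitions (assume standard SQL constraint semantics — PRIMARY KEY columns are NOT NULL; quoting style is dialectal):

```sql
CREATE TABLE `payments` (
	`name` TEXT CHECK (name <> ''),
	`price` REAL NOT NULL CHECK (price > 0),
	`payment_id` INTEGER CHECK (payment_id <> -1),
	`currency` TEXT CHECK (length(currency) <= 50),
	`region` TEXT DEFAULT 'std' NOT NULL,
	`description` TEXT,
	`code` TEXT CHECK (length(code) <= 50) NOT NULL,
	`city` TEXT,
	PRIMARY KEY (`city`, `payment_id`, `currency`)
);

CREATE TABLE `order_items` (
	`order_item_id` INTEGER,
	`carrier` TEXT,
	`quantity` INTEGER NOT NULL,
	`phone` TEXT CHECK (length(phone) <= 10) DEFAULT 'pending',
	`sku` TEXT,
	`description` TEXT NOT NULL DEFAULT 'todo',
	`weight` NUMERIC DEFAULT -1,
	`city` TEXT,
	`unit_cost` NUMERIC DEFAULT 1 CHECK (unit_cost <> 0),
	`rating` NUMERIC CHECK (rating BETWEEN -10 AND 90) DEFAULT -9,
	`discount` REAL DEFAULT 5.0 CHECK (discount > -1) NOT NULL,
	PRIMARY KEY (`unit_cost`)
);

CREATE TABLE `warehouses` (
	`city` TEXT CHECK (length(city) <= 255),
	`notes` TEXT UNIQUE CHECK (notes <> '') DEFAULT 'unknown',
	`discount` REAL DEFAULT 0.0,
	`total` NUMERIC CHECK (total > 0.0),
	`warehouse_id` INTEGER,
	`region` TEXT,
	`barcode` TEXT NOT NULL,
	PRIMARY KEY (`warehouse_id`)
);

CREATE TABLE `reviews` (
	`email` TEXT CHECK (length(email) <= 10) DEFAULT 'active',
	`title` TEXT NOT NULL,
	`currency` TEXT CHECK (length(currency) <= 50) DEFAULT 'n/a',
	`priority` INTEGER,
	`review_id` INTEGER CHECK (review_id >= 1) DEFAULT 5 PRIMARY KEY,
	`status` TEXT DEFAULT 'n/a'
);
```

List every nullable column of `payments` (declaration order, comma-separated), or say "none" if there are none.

- name: CHECK does not forbid NULL (a CHECK constraint passes when its expression is NULL) → nullable.
- price: declared NOT NULL → not nullable.
- payment_id: part of the PRIMARY KEY, which implies NOT NULL → not nullable.
- currency: part of the PRIMARY KEY, which implies NOT NULL → not nullable.
- region: declared NOT NULL → not nullable.
- description: no NOT NULL constraint applies → nullable.
- code: declared NOT NULL → not nullable.
- city: part of the PRIMARY KEY, which implies NOT NULL → not nullable.

name, description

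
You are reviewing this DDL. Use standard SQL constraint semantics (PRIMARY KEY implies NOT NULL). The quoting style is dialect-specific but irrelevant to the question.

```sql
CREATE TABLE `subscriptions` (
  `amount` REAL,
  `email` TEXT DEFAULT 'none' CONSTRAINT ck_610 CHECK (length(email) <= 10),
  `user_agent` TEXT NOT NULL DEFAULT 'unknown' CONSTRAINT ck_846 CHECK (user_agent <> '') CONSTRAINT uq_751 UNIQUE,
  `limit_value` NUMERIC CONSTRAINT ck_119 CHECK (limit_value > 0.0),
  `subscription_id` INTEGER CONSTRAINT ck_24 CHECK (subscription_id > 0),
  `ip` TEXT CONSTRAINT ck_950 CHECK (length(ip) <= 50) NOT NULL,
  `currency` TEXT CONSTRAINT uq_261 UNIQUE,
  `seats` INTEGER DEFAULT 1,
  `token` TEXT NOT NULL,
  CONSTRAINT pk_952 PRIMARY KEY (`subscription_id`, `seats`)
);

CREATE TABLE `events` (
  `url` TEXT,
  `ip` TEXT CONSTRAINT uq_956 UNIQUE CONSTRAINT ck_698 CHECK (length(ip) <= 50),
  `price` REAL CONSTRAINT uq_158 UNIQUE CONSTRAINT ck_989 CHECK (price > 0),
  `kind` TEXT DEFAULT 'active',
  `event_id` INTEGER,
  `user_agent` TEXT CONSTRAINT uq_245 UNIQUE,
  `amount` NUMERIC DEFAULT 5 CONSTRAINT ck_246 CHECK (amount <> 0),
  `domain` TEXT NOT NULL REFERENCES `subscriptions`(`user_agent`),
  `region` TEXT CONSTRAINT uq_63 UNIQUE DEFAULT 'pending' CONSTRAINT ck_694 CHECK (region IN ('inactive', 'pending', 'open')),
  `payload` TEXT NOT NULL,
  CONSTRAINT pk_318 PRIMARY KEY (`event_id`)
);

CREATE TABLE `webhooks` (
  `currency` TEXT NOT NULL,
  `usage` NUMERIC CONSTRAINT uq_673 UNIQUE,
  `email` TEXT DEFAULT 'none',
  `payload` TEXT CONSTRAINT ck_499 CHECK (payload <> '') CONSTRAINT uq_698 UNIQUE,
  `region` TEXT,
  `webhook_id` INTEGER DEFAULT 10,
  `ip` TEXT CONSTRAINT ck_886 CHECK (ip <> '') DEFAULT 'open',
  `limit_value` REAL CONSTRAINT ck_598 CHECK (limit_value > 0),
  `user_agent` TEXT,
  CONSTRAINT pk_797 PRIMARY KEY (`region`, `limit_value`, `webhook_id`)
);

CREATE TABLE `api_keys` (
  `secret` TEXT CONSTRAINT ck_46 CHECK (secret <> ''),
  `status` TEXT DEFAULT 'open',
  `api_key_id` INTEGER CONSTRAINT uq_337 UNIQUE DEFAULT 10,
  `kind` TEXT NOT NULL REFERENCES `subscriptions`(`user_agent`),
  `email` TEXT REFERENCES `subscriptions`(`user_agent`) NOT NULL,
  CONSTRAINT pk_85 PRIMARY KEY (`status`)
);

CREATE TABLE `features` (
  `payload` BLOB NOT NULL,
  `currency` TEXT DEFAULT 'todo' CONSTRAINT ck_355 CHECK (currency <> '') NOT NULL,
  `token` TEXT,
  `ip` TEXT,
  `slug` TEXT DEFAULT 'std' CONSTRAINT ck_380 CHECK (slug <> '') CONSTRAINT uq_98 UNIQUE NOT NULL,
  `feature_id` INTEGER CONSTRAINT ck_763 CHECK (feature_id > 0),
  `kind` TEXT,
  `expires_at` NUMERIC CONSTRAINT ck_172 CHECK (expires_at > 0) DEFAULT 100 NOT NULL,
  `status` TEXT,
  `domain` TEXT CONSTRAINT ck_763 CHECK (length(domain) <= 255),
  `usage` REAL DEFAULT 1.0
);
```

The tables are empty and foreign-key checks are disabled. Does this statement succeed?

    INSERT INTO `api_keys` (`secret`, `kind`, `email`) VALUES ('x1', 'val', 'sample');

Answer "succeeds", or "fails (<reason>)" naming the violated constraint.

succeeds

NOT NULL columns: email is supplied; kind is supplied; status defaults to 'open'.
CHECK constraints: 'x1' satisfies (secret <> '').
No constraint is violated.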